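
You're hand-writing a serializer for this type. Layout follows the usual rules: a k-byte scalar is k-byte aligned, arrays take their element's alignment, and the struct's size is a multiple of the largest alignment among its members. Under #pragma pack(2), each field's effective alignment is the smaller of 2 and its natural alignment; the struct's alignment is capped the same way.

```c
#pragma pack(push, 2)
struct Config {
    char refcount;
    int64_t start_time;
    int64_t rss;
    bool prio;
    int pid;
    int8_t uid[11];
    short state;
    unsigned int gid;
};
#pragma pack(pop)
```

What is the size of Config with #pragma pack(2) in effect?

42

@0: refcount [1B, align 1] → 1
+1 pad (align 2)
@2: start_time [8B, align 2] → 10
@10: rss [8B, align 2] → 18
@18: prio [1B, align 1] → 19
+1 pad (align 2)
@20: pid [4B, align 2] → 24
@24: uid [11B, align 1] → 35
+1 pad (align 2)
@36: state [2B, align 2] → 38
@38: gid [4B, align 2] → 42
size 42, align 2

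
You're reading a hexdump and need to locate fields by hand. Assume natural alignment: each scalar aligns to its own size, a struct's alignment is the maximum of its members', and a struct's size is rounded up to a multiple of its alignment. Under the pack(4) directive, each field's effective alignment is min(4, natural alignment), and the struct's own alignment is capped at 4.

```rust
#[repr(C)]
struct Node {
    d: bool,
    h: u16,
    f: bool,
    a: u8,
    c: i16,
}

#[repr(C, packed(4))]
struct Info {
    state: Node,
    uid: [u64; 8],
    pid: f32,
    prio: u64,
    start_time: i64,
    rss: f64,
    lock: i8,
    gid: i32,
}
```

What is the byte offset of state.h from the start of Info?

Node: 0..1  d  (1B, 1-aligned); 1..2  -- padding (1B); 2..4  h  (2B, 2-aligned); 4..5  f  (1B, 1-aligned); 5..6  a  (1B, 1-aligned); 6..8  c  (2B, 2-aligned); sizeof = 8, alignof = 2
0..8  state  (8B, 2-aligned)
within Node: h at 2
0 + 2 = 2

2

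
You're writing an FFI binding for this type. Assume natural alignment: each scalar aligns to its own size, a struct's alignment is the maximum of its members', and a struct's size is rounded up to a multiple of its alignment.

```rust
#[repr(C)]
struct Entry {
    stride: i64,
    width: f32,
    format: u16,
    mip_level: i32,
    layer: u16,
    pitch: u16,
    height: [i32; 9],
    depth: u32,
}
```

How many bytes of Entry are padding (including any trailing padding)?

@0: stride [8B, align 8] → 8
@8: width [4B, align 4] → 12
@12: format [2B, align 2] → 14
+2 pad (align 4)
@16: mip_level [4B, align 4] → 20
@20: layer [2B, align 2] → 22
@22: pitch [2B, align 2] → 24
@24: height [36B, align 4] → 60
@60: depth [4B, align 4] → 64
size 64, align 8
data bytes 62, size 64 → padding 2

2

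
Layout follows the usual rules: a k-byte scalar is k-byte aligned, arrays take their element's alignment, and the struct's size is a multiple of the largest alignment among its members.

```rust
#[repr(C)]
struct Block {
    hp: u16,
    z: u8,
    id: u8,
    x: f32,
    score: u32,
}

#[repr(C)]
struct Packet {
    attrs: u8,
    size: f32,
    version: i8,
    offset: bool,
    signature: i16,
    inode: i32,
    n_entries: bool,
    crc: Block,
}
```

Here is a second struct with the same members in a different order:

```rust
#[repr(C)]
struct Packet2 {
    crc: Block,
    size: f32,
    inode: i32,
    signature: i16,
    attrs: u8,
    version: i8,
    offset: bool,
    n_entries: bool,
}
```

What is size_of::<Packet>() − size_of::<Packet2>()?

Block: 0..2  hp  (2B, 2-aligned); 2..3  z  (1B, 1-aligned); 3..4  id  (1B, 1-aligned); 4..8  x  (4B, 4-aligned); 8..12  score  (4B, 4-aligned); sizeof = 12, alignof = 4
0..1  attrs  (1B, 1-aligned)
1..4  -- padding (3B)
4..8  size  (4B, 4-aligned)
8..9  version  (1B, 1-aligned)
9..10  offset  (1B, 1-aligned)
10..12  signature  (2B, 2-aligned)
12..16  inode  (4B, 4-aligned)
16..17  n_entries  (1B, 1-aligned)
17..20  -- padding (3B)
20..32  crc  (12B, 4-aligned)
sizeof = 32, alignof = 4
— Packet2 —
0..12  crc  (12B, 4-aligned)
12..16  size  (4B, 4-aligned)
16..20  inode  (4B, 4-aligned)
20..22  signature  (2B, 2-aligned)
22..23  attrs  (1B, 1-aligned)
23..24  version  (1B, 1-aligned)
24..25  offset  (1B, 1-aligned)
25..26  n_entries  (1B, 1-aligned)
26..28  -- tail padding (2B)
sizeof = 28, alignof = 4
32 − 28 = 4

4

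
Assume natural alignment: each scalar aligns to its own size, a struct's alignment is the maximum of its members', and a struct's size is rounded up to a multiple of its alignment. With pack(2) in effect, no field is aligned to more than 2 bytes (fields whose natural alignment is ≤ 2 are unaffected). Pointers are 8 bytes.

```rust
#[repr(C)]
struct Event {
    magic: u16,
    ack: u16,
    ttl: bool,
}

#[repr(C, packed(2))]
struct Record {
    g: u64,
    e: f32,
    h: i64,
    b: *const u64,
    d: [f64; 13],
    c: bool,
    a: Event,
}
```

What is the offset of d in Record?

Event: 0..2  magic  (2B, 2-aligned); 2..4  ack  (2B, 2-aligned); 4..5  ttl  (1B, 1-aligned); 5..6  -- tail padding (1B); sizeof = 6, alignof = 2
0..8  g  (8B, 2-aligned)
8..12  e  (4B, 2-aligned)
12..20  h  (8B, 2-aligned)
20..28  b  (8B, 2-aligned)
28..132  d  (104B, 2-aligned)

28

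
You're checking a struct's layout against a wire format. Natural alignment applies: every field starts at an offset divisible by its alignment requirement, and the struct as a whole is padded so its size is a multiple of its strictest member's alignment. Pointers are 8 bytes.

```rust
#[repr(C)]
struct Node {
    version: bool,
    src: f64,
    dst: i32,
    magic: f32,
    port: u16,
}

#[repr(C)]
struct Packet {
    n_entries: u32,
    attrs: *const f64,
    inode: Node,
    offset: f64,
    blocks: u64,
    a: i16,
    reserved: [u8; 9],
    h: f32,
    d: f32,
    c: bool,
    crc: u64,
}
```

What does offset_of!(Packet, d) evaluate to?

80

Node: 0..1  version  (1B, 1-aligned); 1..8  -- padding (7B); 8..16  src  (8B, 8-aligned); 16..20  dst  (4B, 4-aligned); 20..24  magic  (4B, 4-aligned); 24..26  port  (2B, 2-aligned); 26..32  -- tail padding (6B); sizeof = 32, alignof = 8
0..4  n_entries  (4B, 4-aligned)
4..8  -- padding (4B)
8..16  attrs  (8B, 8-aligned)
16..48  inode  (32B, 8-aligned)
48..56  offset  (8B, 8-aligned)
56..64  blocks  (8B, 8-aligned)
64..66  a  (2B, 2-aligned)
66..75  reserved  (9B, 1-aligned)
75..76  -- padding (1B)
76..80  h  (4B, 4-aligned)
80..84  d  (4B, 4-aligned)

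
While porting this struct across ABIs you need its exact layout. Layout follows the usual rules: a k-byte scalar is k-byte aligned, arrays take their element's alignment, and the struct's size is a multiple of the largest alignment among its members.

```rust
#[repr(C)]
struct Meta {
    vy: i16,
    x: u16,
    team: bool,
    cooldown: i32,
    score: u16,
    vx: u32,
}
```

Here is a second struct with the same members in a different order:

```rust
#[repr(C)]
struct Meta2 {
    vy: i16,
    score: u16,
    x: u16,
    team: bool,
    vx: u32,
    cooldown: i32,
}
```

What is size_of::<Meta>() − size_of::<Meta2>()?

4

@0: vy [2B, align 2] → 2
@2: x [2B, align 2] → 4
@4: team [1B, align 1] → 5
+3 pad (align 4)
@8: cooldown [4B, align 4] → 12
@12: score [2B, align 2] → 14
+2 pad (align 4)
@16: vx [4B, align 4] → 20
size 20, align 4
— Meta2 —
@0: vy [2B, align 2] → 2
@2: score [2B, align 2] → 4
@4: x [2B, align 2] → 6
@6: team [1B, align 1] → 7
+1 pad (align 4)
@8: vx [4B, align 4] → 12
@12: cooldown [4B, align 4] → 16
size 16, align 4
20 − 16 = 4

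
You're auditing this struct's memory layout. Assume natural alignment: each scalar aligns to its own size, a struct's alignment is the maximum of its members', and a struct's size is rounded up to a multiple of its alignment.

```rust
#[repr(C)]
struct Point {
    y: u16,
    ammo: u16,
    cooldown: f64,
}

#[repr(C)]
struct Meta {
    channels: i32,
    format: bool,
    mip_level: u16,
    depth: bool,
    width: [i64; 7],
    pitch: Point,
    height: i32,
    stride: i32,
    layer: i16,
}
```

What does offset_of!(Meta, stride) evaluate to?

Point: y at 0 (size 2, align 2) → ends 2; ammo at 2 (size 2, align 2) → ends 4; pad 4 to align 8 for cooldown; cooldown at 8 (size 8, align 8) → ends 16; total 16 bytes, alignment 8
channels at 0 (size 4, align 4) → ends 4
format at 4 (size 1, align 1) → ends 5
pad 1 to align 2 for mip_level
mip_level at 6 (size 2, align 2) → ends 8
depth at 8 (size 1, align 1) → ends 9
pad 7 to align 8 for width
width at 16 (size 56, align 8) → ends 72
pitch at 72 (size 16, align 8) → ends 88
height at 88 (size 4, align 4) → ends 92
stride at 92 (size 4, align 4) → ends 96

92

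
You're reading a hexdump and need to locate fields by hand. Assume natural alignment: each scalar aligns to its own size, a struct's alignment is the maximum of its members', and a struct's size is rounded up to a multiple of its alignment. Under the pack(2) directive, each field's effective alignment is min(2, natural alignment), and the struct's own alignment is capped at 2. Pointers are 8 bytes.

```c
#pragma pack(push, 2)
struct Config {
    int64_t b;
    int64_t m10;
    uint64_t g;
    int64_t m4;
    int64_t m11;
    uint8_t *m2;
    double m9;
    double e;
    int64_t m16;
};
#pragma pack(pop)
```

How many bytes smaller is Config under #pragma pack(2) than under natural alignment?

natural layout:
  b at 0 (size 8, align 8) → ends 8
  m10 at 8 (size 8, align 8) → ends 16
  g at 16 (size 8, align 8) → ends 24
  m4 at 24 (size 8, align 8) → ends 32
  m11 at 32 (size 8, align 8) → ends 40
  m2 at 40 (size 8, align 8) → ends 48
  m9 at 48 (size 8, align 8) → ends 56
  e at 56 (size 8, align 8) → ends 64
  m16 at 64 (size 8, align 8) → ends 72
  total 72 bytes, alignment 8
packed(2) layout:
  b at 0 (size 8, align 2) → ends 8
  m10 at 8 (size 8, align 2) → ends 16
  g at 16 (size 8, align 2) → ends 24
  m4 at 24 (size 8, align 2) → ends 32
  m11 at 32 (size 8, align 2) → ends 40
  m2 at 40 (size 8, align 2) → ends 48
  m9 at 48 (size 8, align 2) → ends 56
  e at 56 (size 8, align 2) → ends 64
  m16 at 64 (size 8, align 2) → ends 72
  total 72 bytes, alignment 2
72 − 72 = 0

0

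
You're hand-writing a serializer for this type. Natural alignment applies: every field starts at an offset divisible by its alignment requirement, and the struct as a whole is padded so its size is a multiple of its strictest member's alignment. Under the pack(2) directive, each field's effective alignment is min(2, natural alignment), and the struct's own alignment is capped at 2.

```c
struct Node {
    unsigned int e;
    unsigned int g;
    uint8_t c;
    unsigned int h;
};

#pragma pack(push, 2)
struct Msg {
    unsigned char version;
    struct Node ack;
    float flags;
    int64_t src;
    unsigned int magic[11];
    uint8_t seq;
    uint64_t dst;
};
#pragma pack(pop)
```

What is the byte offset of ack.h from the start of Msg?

Node: 0..4  e  (4B, 4-aligned); 4..8  g  (4B, 4-aligned); 8..9  c  (1B, 1-aligned); 9..12  -- padding (3B); 12..16  h  (4B, 4-aligned); sizeof = 16, alignof = 4
0..1  version  (1B, 1-aligned)
1..2  -- padding (1B)
2..18  ack  (16B, 2-aligned)
within Node: h at 12
2 + 12 = 14

14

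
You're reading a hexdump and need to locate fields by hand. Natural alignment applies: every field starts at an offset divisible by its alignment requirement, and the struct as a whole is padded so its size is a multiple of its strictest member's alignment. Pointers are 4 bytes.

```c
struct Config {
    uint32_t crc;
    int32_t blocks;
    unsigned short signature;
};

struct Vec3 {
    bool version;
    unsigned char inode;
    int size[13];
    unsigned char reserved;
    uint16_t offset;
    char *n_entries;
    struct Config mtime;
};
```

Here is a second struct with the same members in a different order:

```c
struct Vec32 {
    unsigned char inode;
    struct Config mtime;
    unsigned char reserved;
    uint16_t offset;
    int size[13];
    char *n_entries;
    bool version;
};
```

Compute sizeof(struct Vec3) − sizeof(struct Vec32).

Config: @0: crc [4B, align 4] → 4; @4: blocks [4B, align 4] → 8; @8: signature [2B, align 2] → 10; +2 tail pad (align 4); size 12, align 4
@0: version [1B, align 1] → 1
@1: inode [1B, align 1] → 2
+2 pad (align 4)
@4: size [52B, align 4] → 56
@56: reserved [1B, align 1] → 57
+1 pad (align 2)
@58: offset [2B, align 2] → 60
@60: n_entries [4B, align 4] → 64
@64: mtime [12B, align 4] → 76
size 76, align 4
— Vec32 —
@0: inode [1B, align 1] → 1
+3 pad (align 4)
@4: mtime [12B, align 4] → 16
@16: reserved [1B, align 1] → 17
+1 pad (align 2)
@18: offset [2B, align 2] → 20
@20: size [52B, align 4] → 72
@72: n_entries [4B, align 4] → 76
@76: version [1B, align 1] → 77
+3 tail pad (align 4)
size 80, align 4
76 − 80 = -4

-4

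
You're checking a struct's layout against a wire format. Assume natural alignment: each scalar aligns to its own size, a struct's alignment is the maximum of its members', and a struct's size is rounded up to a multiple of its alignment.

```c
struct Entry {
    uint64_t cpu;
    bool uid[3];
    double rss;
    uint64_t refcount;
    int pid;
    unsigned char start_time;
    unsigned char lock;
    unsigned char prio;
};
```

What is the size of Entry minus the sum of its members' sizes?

cpu at 0 (size 8, align 8) → ends 8
uid at 8 (size 3, align 1) → ends 11
pad 5 to align 8 for rss
rss at 16 (size 8, align 8) → ends 24
refcount at 24 (size 8, align 8) → ends 32
pid at 32 (size 4, align 4) → ends 36
start_time at 36 (size 1, align 1) → ends 37
lock at 37 (size 1, align 1) → ends 38
prio at 38 (size 1, align 1) → ends 39
tail pad 1 to reach multiple of 8
total 40 bytes, alignment 8
data bytes 34, size 40 → padding 6

6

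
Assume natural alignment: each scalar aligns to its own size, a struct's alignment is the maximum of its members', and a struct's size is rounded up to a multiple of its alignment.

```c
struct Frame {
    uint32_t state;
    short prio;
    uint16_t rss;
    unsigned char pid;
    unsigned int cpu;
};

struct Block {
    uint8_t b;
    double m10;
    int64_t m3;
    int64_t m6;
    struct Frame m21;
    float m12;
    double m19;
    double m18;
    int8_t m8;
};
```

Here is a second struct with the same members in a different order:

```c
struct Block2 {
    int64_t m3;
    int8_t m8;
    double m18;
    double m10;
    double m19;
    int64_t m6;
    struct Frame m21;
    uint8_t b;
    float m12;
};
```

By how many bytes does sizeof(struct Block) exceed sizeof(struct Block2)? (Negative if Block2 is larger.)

Frame: 0..4  state  (4B, 4-aligned); 4..6  prio  (2B, 2-aligned); 6..8  rss  (2B, 2-aligned); 8..9  pid  (1B, 1-aligned); 9..12  -- padding (3B); 12..16  cpu  (4B, 4-aligned); sizeof = 16, alignof = 4
0..1  b  (1B, 1-aligned)
1..8  -- padding (7B)
8..16  m10  (8B, 8-aligned)
16..24  m3  (8B, 8-aligned)
24..32  m6  (8B, 8-aligned)
32..48  m21  (16B, 4-aligned)
48..52  m12  (4B, 4-aligned)
52..56  -- padding (4B)
56..64  m19  (8B, 8-aligned)
64..72  m18  (8B, 8-aligned)
72..73  m8  (1B, 1-aligned)
73..80  -- tail padding (7B)
sizeof = 80, alignof = 8
— Block2 —
0..8  m3  (8B, 8-aligned)
8..9  m8  (1B, 1-aligned)
9..16  -- padding (7B)
16..24  m18  (8B, 8-aligned)
24..32  m10  (8B, 8-aligned)
32..40  m19  (8B, 8-aligned)
40..48  m6  (8B, 8-aligned)
48..64  m21  (16B, 4-aligned)
64..65  b  (1B, 1-aligned)
65..68  -- padding (3B)
68..72  m12  (4B, 4-aligned)
sizeof = 72, alignof = 8
80 − 72 = 8

8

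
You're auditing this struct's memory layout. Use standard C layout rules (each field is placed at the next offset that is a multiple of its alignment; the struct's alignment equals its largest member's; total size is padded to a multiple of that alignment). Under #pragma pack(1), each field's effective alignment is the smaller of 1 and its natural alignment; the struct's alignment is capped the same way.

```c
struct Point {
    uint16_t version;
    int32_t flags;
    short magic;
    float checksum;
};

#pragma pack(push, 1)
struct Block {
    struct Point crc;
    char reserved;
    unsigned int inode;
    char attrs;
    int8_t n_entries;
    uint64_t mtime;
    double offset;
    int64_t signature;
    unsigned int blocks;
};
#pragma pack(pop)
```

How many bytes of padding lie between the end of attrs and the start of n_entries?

0

Point: 0..2  version  (2B, 2-aligned); 2..4  -- padding (2B); 4..8  flags  (4B, 4-aligned); 8..10  magic  (2B, 2-aligned); 10..12  -- padding (2B); 12..16  checksum  (4B, 4-aligned); sizeof = 16, alignof = 4
0..16  crc  (16B, 1-aligned)
16..17  reserved  (1B, 1-aligned)
17..21  inode  (4B, 1-aligned)
21..22  attrs  (1B, 1-aligned)
22..23  n_entries  (1B, 1-aligned)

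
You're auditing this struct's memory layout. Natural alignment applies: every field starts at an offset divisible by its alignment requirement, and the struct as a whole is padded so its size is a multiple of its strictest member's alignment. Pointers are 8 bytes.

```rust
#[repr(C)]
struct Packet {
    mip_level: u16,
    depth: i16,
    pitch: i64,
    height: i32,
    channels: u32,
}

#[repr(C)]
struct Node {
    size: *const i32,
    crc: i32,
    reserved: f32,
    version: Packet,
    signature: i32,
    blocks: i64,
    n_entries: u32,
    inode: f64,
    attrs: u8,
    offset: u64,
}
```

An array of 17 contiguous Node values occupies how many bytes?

Packet: 0..2  mip_level  (2B, 2-aligned); 2..4  depth  (2B, 2-aligned); 4..8  -- padding (4B); 8..16  pitch  (8B, 8-aligned); 16..20  height  (4B, 4-aligned); 20..24  channels  (4B, 4-aligned); sizeof = 24, alignof = 8
0..8  size  (8B, 8-aligned)
8..12  crc  (4B, 4-aligned)
12..16  reserved  (4B, 4-aligned)
16..40  version  (24B, 8-aligned)
40..44  signature  (4B, 4-aligned)
44..48  -- padding (4B)
48..56  blocks  (8B, 8-aligned)
56..60  n_entries  (4B, 4-aligned)
60..64  -- padding (4B)
64..72  inode  (8B, 8-aligned)
72..73  attrs  (1B, 1-aligned)
73..80  -- padding (7B)
80..88  offset  (8B, 8-aligned)
sizeof = 88, alignof = 8
array of 17: 17 × 88 = 1496

1496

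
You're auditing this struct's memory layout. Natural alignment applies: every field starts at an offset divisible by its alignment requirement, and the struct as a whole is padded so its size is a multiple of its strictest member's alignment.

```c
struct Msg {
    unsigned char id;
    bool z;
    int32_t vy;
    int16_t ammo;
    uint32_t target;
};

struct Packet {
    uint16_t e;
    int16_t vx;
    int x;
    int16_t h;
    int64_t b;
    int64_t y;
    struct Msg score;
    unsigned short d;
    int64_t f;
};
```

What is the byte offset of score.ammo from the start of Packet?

Msg: 0..1  id  (1B, 1-aligned); 1..2  z  (1B, 1-aligned); 2..4  -- padding (2B); 4..8  vy  (4B, 4-aligned); 8..10  ammo  (2B, 2-aligned); 10..12  -- padding (2B); 12..16  target  (4B, 4-aligned); sizeof = 16, alignof = 4
0..2  e  (2B, 2-aligned)
2..4  vx  (2B, 2-aligned)
4..8  x  (4B, 4-aligned)
8..10  h  (2B, 2-aligned)
10..16  -- padding (6B)
16..24  b  (8B, 8-aligned)
24..32  y  (8B, 8-aligned)
32..48  score  (16B, 4-aligned)
within Msg: ammo at 8
32 + 8 = 40

40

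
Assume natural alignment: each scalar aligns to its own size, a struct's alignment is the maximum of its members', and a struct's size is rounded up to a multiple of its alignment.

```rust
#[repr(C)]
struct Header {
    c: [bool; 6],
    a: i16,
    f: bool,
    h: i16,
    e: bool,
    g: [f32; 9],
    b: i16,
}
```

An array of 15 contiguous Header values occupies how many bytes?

c at 0 (size 6, align 1) → ends 6
a at 6 (size 2, align 2) → ends 8
f at 8 (size 1, align 1) → ends 9
pad 1 to align 2 for h
h at 10 (size 2, align 2) → ends 12
e at 12 (size 1, align 1) → ends 13
pad 3 to align 4 for g
g at 16 (size 36, align 4) → ends 52
b at 52 (size 2, align 2) → ends 54
tail pad 2 to reach multiple of 4
total 56 bytes, alignment 4
array of 15: 15 × 56 = 840

840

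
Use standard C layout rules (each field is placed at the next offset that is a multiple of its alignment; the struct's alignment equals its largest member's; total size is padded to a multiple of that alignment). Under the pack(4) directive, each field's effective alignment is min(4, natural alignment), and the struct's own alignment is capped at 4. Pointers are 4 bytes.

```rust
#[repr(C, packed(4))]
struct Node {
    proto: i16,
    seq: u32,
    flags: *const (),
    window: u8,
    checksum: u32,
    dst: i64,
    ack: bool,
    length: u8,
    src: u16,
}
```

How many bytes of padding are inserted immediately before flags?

0..2  proto  (2B, 2-aligned)
2..4  -- padding (2B)
4..8  seq  (4B, 4-aligned)
8..12  flags  (4B, 4-aligned)

0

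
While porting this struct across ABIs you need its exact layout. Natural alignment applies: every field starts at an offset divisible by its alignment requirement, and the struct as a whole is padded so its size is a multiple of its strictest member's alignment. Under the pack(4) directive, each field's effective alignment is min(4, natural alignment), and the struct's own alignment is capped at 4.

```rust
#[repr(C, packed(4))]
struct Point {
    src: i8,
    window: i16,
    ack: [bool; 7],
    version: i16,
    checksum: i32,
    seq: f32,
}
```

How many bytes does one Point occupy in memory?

@0: src [1B, align 1] → 1
+1 pad (align 2)
@2: window [2B, align 2] → 4
@4: ack [7B, align 1] → 11
+1 pad (align 2)
@12: version [2B, align 2] → 14
+2 pad (align 4)
@16: checksum [4B, align 4] → 20
@20: seq [4B, align 4] → 24
size 24, align 4

24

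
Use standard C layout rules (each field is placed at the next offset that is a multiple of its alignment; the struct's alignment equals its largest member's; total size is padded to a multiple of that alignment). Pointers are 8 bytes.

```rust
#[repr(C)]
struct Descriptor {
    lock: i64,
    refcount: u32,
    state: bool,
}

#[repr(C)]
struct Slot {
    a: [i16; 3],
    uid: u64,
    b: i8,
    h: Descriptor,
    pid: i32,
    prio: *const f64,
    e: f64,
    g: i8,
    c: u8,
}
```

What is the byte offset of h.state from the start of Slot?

36

Descriptor: lock at 0 (size 8, align 8) → ends 8; refcount at 8 (size 4, align 4) → ends 12; state at 12 (size 1, align 1) → ends 13; tail pad 3 to reach multiple of 8; total 16 bytes, alignment 8
a at 0 (size 6, align 2) → ends 6
pad 2 to align 8 for uid
uid at 8 (size 8, align 8) → ends 16
b at 16 (size 1, align 1) → ends 17
pad 7 to align 8 for h
h at 24 (size 16, align 8) → ends 40
within Descriptor: state at 12
24 + 12 = 36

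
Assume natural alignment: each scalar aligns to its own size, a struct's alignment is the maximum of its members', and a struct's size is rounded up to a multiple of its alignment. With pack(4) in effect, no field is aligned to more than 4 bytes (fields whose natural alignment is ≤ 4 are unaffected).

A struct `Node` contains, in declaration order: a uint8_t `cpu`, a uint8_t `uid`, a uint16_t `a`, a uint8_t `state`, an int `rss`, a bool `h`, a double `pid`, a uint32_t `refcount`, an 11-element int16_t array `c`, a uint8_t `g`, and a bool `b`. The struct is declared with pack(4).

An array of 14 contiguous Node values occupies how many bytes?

728

cpu at 0 (size 1, align 1) → ends 1
uid at 1 (size 1, align 1) → ends 2
a at 2 (size 2, align 2) → ends 4
state at 4 (size 1, align 1) → ends 5
pad 3 to align 4 for rss
rss at 8 (size 4, align 4) → ends 12
h at 12 (size 1, align 1) → ends 13
pad 3 to align 4 for pid
pid at 16 (size 8, align 4) → ends 24
refcount at 24 (size 4, align 4) → ends 28
c at 28 (size 22, align 2) → ends 50
g at 50 (size 1, align 1) → ends 51
b at 51 (size 1, align 1) → ends 52
total 52 bytes, alignment 4
array of 14: 14 × 52 = 728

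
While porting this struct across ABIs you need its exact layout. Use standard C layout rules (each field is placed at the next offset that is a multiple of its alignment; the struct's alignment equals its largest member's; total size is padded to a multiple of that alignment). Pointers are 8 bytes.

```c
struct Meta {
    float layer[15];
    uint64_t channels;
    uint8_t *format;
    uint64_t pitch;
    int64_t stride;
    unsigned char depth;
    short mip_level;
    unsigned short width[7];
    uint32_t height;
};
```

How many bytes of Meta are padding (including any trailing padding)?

@0: layer [60B, align 4] → 60
+4 pad (align 8)
@64: channels [8B, align 8] → 72
@72: format [8B, align 8] → 80
@80: pitch [8B, align 8] → 88
@88: stride [8B, align 8] → 96
@96: depth [1B, align 1] → 97
+1 pad (align 2)
@98: mip_level [2B, align 2] → 100
@100: width [14B, align 2] → 114
+2 pad (align 4)
@116: height [4B, align 4] → 120
size 120, align 8
data bytes 113, size 120 → padding 7

7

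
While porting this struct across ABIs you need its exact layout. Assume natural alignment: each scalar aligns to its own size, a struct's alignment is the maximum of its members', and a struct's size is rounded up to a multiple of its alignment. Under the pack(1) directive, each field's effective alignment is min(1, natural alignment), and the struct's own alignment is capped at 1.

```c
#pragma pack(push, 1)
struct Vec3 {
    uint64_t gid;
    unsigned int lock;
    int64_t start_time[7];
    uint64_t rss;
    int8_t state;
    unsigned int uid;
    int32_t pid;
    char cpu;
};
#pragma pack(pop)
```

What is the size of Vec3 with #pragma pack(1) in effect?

@0: gid [8B, align 1] → 8
@8: lock [4B, align 1] → 12
@12: start_time [56B, align 1] → 68
@68: rss [8B, align 1] → 76
@76: state [1B, align 1] → 77
@77: uid [4B, align 1] → 81
@81: pid [4B, align 1] → 85
@85: cpu [1B, align 1] → 86
size 86, align 1

86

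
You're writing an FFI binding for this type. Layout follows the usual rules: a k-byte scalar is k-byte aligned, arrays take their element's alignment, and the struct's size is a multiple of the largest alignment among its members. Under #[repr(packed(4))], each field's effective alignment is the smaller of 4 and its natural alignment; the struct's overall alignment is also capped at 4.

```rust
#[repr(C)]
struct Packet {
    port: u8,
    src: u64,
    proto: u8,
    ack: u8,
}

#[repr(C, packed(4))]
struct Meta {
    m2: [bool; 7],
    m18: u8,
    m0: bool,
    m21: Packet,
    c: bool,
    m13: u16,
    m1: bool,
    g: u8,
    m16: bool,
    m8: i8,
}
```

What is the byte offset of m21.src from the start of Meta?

20

Packet: port at 0 (size 1, align 1) → ends 1; pad 7 to align 8 for src; src at 8 (size 8, align 8) → ends 16; proto at 16 (size 1, align 1) → ends 17; ack at 17 (size 1, align 1) → ends 18; tail pad 6 to reach multiple of 8; total 24 bytes, alignment 8
m2 at 0 (size 7, align 1) → ends 7
m18 at 7 (size 1, align 1) → ends 8
m0 at 8 (size 1, align 1) → ends 9
pad 3 to align 4 for m21
m21 at 12 (size 24, align 4) → ends 36
within Packet: src at 8
12 + 8 = 20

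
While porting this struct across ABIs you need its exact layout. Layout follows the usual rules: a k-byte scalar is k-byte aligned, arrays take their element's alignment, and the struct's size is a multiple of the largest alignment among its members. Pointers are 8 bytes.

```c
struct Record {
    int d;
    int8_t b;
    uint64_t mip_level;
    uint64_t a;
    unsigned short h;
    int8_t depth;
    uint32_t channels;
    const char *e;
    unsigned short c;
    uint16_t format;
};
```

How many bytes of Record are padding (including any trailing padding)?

8

@0: d [4B, align 4] → 4
@4: b [1B, align 1] → 5
+3 pad (align 8)
@8: mip_level [8B, align 8] → 16
@16: a [8B, align 8] → 24
@24: h [2B, align 2] → 26
@26: depth [1B, align 1] → 27
+1 pad (align 4)
@28: channels [4B, align 4] → 32
@32: e [8B, align 8] → 40
@40: c [2B, align 2] → 42
@42: format [2B, align 2] → 44
+4 tail pad (align 8)
size 48, align 8
data bytes 40, size 48 → padding 8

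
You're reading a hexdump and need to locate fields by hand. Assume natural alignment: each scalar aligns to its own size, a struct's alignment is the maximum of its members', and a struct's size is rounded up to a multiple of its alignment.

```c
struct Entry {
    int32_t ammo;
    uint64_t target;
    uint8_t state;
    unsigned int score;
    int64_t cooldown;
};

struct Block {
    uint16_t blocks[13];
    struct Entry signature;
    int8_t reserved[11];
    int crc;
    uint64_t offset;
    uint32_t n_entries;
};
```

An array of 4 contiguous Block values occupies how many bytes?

384

Entry: @0: ammo [4B, align 4] → 4; +4 pad (align 8); @8: target [8B, align 8] → 16; @16: state [1B, align 1] → 17; +3 pad (align 4); @20: score [4B, align 4] → 24; @24: cooldown [8B, align 8] → 32; size 32, align 8
@0: blocks [26B, align 2] → 26
+6 pad (align 8)
@32: signature [32B, align 8] → 64
@64: reserved [11B, align 1] → 75
+1 pad (align 4)
@76: crc [4B, align 4] → 80
@80: offset [8B, align 8] → 88
@88: n_entries [4B, align 4] → 92
+4 tail pad (align 8)
size 96, align 8
array of 4: 4 × 96 = 384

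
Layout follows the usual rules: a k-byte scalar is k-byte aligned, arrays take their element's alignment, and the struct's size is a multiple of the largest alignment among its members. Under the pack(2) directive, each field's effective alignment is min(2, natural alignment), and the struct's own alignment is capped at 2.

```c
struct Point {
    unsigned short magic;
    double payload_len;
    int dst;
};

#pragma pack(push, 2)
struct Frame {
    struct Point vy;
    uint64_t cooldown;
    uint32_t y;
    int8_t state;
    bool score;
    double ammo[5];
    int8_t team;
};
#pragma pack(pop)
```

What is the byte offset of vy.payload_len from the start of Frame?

Point: magic at 0 (size 2, align 2) → ends 2; pad 6 to align 8 for payload_len; payload_len at 8 (size 8, align 8) → ends 16; dst at 16 (size 4, align 4) → ends 20; tail pad 4 to reach multiple of 8; total 24 bytes, alignment 8
vy at 0 (size 24, align 2) → ends 24
within Point: payload_len at 8
0 + 8 = 8

8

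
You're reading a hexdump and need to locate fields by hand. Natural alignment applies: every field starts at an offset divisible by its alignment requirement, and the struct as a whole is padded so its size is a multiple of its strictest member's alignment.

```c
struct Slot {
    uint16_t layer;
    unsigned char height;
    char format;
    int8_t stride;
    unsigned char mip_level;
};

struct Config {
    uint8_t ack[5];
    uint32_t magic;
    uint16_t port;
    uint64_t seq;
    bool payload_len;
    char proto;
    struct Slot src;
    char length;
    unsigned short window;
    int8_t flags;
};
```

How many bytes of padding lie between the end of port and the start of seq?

2

Slot: 0..2  layer  (2B, 2-aligned); 2..3  height  (1B, 1-aligned); 3..4  format  (1B, 1-aligned); 4..5  stride  (1B, 1-aligned); 5..6  mip_level  (1B, 1-aligned); sizeof = 6, alignof = 2
0..5  ack  (5B, 1-aligned)
5..8  -- padding (3B)
8..12  magic  (4B, 4-aligned)
12..14  port  (2B, 2-aligned)
14..16  -- padding (2B)
16..24  seq  (8B, 8-aligned)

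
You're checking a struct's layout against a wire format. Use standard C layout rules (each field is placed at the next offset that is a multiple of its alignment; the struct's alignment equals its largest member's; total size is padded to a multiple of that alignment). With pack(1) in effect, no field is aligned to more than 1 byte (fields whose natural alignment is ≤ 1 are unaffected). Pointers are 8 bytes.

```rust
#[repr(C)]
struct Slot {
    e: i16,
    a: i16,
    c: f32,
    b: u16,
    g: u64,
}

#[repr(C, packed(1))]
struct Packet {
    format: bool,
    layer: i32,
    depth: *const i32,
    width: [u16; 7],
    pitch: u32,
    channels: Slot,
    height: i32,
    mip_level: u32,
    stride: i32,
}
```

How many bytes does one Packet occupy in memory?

Slot: 0..2  e  (2B, 2-aligned); 2..4  a  (2B, 2-aligned); 4..8  c  (4B, 4-aligned); 8..10  b  (2B, 2-aligned); 10..16  -- padding (6B); 16..24  g  (8B, 8-aligned); sizeof = 24, alignof = 8
0..1  format  (1B, 1-aligned)
1..5  layer  (4B, 1-aligned)
5..13  depth  (8B, 1-aligned)
13..27  width  (14B, 1-aligned)
27..31  pitch  (4B, 1-aligned)
31..55  channels  (24B, 1-aligned)
55..59  height  (4B, 1-aligned)
59..63  mip_level  (4B, 1-aligned)
63..67  stride  (4B, 1-aligned)
sizeof = 67, alignof = 1

67 bytes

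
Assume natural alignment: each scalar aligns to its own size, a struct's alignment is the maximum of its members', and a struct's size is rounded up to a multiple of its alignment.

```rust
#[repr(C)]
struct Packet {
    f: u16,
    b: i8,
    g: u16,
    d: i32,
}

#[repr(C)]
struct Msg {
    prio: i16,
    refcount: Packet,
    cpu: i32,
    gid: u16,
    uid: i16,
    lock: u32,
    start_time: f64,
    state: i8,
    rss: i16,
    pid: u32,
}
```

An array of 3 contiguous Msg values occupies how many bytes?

144

Packet: @0: f [2B, align 2] → 2; @2: b [1B, align 1] → 3; +1 pad (align 2); @4: g [2B, align 2] → 6; +2 pad (align 4); @8: d [4B, align 4] → 12; size 12, align 4
@0: prio [2B, align 2] → 2
+2 pad (align 4)
@4: refcount [12B, align 4] → 16
@16: cpu [4B, align 4] → 20
@20: gid [2B, align 2] → 22
@22: uid [2B, align 2] → 24
@24: lock [4B, align 4] → 28
+4 pad (align 8)
@32: start_time [8B, align 8] → 40
@40: state [1B, align 1] → 41
+1 pad (align 2)
@42: rss [2B, align 2] → 44
@44: pid [4B, align 4] → 48
size 48, align 8
array of 3: 3 × 48 = 144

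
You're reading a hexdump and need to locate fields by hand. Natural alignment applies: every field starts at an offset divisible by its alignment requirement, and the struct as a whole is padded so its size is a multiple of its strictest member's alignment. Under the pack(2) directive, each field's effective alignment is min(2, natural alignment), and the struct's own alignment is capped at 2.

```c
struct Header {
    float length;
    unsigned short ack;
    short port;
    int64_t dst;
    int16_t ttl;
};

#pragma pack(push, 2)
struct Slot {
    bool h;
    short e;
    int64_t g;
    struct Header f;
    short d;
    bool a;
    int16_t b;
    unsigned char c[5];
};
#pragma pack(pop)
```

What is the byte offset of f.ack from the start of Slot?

16

Header: length at 0 (size 4, align 4) → ends 4; ack at 4 (size 2, align 2) → ends 6; port at 6 (size 2, align 2) → ends 8; dst at 8 (size 8, align 8) → ends 16; ttl at 16 (size 2, align 2) → ends 18; tail pad 6 to reach multiple of 8; total 24 bytes, alignment 8
h at 0 (size 1, align 1) → ends 1
pad 1 to align 2 for e
e at 2 (size 2, align 2) → ends 4
g at 4 (size 8, align 2) → ends 12
f at 12 (size 24, align 2) → ends 36
within Header: ack at 4
12 + 4 = 16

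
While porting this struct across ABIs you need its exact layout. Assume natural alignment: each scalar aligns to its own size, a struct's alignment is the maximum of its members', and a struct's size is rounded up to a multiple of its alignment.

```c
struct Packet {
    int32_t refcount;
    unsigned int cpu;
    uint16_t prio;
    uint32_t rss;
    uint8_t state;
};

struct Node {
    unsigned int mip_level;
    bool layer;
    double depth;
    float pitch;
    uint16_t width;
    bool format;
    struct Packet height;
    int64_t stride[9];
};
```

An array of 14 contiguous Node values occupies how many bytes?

Packet: @0: refcount [4B, align 4] → 4; @4: cpu [4B, align 4] → 8; @8: prio [2B, align 2] → 10; +2 pad (align 4); @12: rss [4B, align 4] → 16; @16: state [1B, align 1] → 17; +3 tail pad (align 4); size 20, align 4
@0: mip_level [4B, align 4] → 4
@4: layer [1B, align 1] → 5
+3 pad (align 8)
@8: depth [8B, align 8] → 16
@16: pitch [4B, align 4] → 20
@20: width [2B, align 2] → 22
@22: format [1B, align 1] → 23
+1 pad (align 4)
@24: height [20B, align 4] → 44
+4 pad (align 8)
@48: stride [72B, align 8] → 120
size 120, align 8
array of 14: 14 × 120 = 1680

1680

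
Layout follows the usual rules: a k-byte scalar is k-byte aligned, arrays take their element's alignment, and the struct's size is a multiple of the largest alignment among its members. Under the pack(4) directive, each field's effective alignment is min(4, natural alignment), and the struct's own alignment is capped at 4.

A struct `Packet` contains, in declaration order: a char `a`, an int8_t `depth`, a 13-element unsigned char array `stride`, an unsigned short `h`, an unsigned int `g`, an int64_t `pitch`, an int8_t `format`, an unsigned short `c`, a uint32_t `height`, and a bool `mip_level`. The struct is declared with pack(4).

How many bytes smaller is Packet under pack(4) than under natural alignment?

natural layout:
  0..1  a  (1B, 1-aligned)
  1..2  depth  (1B, 1-aligned)
  2..15  stride  (13B, 1-aligned)
  15..16  -- padding (1B)
  16..18  h  (2B, 2-aligned)
  18..20  -- padding (2B)
  20..24  g  (4B, 4-aligned)
  24..32  pitch  (8B, 8-aligned)
  32..33  format  (1B, 1-aligned)
  33..34  -- padding (1B)
  34..36  c  (2B, 2-aligned)
  36..40  height  (4B, 4-aligned)
  40..41  mip_level  (1B, 1-aligned)
  41..48  -- tail padding (7B)
  sizeof = 48, alignof = 8
packed(4) layout:
  0..1  a  (1B, 1-aligned)
  1..2  depth  (1B, 1-aligned)
  2..15  stride  (13B, 1-aligned)
  15..16  -- padding (1B)
  16..18  h  (2B, 2-aligned)
  18..20  -- padding (2B)
  20..24  g  (4B, 4-aligned)
  24..32  pitch  (8B, 4-aligned)
  32..33  format  (1B, 1-aligned)
  33..34  -- padding (1B)
  34..36  c  (2B, 2-aligned)
  36..40  height  (4B, 4-aligned)
  40..41  mip_level  (1B, 1-aligned)
  41..44  -- tail padding (3B)
  sizeof = 44, alignof = 4
48 − 44 = 4

4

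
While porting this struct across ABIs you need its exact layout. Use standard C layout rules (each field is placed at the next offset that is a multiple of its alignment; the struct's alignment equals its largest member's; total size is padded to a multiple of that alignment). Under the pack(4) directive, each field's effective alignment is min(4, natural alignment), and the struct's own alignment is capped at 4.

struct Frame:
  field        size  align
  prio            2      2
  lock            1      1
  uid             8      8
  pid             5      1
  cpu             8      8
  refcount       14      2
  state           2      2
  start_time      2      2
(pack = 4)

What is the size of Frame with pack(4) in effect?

48

prio at 0 (size 2, align 2) → ends 2
lock at 2 (size 1, align 1) → ends 3
pad 1 to align 4 for uid
uid at 4 (size 8, align 4) → ends 12
pid at 12 (size 5, align 1) → ends 17
pad 3 to align 4 for cpu
cpu at 20 (size 8, align 4) → ends 28
refcount at 28 (size 14, align 2) → ends 42
state at 42 (size 2, align 2) → ends 44
start_time at 44 (size 2, align 2) → ends 46
tail pad 2 to reach multiple of 4
total 48 bytes, alignment 4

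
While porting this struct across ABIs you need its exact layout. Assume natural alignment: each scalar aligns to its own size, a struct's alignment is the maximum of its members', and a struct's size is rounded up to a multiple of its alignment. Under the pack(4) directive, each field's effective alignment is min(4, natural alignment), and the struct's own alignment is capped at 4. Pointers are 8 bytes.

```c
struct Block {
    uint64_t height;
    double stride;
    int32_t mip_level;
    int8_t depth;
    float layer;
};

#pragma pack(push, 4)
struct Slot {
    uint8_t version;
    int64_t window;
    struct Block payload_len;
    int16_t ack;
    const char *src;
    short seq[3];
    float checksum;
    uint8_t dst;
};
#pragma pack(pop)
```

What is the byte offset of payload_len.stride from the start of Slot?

20

Block: height at 0 (size 8, align 8) → ends 8; stride at 8 (size 8, align 8) → ends 16; mip_level at 16 (size 4, align 4) → ends 20; depth at 20 (size 1, align 1) → ends 21; pad 3 to align 4 for layer; layer at 24 (size 4, align 4) → ends 28; tail pad 4 to reach multiple of 8; total 32 bytes, alignment 8
version at 0 (size 1, align 1) → ends 1
pad 3 to align 4 for window
window at 4 (size 8, align 4) → ends 12
payload_len at 12 (size 32, align 4) → ends 44
within Block: stride at 8
12 + 8 = 20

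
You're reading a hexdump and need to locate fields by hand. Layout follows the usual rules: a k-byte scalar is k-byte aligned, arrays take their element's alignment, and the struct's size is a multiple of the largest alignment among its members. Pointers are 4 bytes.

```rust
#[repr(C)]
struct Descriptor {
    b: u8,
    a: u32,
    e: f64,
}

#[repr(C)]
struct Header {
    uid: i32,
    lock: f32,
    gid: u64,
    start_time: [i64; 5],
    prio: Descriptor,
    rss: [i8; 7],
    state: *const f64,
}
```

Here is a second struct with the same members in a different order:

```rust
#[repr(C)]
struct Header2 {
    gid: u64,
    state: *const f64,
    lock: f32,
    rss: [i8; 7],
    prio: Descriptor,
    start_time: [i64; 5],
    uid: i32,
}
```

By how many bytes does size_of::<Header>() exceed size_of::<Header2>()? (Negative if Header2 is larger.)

0

Descriptor: @0: b [1B, align 1] → 1; +3 pad (align 4); @4: a [4B, align 4] → 8; @8: e [8B, align 8] → 16; size 16, align 8
@0: uid [4B, align 4] → 4
@4: lock [4B, align 4] → 8
@8: gid [8B, align 8] → 16
@16: start_time [40B, align 8] → 56
@56: prio [16B, align 8] → 72
@72: rss [7B, align 1] → 79
+1 pad (align 4)
@80: state [4B, align 4] → 84
+4 tail pad (align 8)
size 88, align 8
— Header2 —
@0: gid [8B, align 8] → 8
@8: state [4B, align 4] → 12
@12: lock [4B, align 4] → 16
@16: rss [7B, align 1] → 23
+1 pad (align 8)
@24: prio [16B, align 8] → 40
@40: start_time [40B, align 8] → 80
@80: uid [4B, align 4] → 84
+4 tail pad (align 8)
size 88, align 8
88 − 88 = 0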